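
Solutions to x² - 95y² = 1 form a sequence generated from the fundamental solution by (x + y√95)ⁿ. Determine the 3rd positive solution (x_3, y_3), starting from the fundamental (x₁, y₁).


Step 1: Find the fundamental solution (x₁, y₁) of x² - 95y² = 1.
  Expand √95 as a continued fraction. a₀ = ⌊√95⌋ = 9; iterate m_{k+1} = d_k·a_k − m_k, d_{k+1} = (95 − m_{k+1}²)/d_k, a_{k+1} = ⌊(a₀ + m_{k+1})/d_{k+1}⌋ (starting m₀ = 0, d₀ = 1), with convergents p_k = a_k·p_{k-1} + p_{k-2}, q_k = a_k·q_{k-1} + q_{k-2} (p₋₁ = 1, q₋₁ = 0):
  k = 0: a₀ = 9; p₀/q₀ = 9/1; p₀² − 95·q₀² = 81 − 95 = -14.
  k = 1: m = 9, d = 14, a = ⌊(9 + 9)/14⌋ = 1; p/q = (1·9 + 1)/(1·1 + 0) = 10/1; p² − 95·q² = 100 − 95 = 5.
  k = 2: m = 5, d = 5, a = ⌊(9 + 5)/5⌋ = 2; p/q = (2·10 + 9)/(2·1 + 1) = 29/3; p² − 95·q² = 841 − 855 = -14.
  k = 3: m = 5, d = 14, a = ⌊(9 + 5)/14⌋ = 1; p/q = (1·29 + 10)/(1·3 + 1) = 39/4; p² − 95·q² = 1521 − 1520 = 1.
  The first convergent with p² − 95·q² = 1 gives the fundamental solution (x₁, y₁) = (39, 4).
Step 2: Apply the recurrence (x_{n+1}, y_{n+1}) = (x₁x_n + 95y₁y_n, x₁y_n + y₁x_n) repeatedly.
  From (x_1, y_1) = (39, 4): x_2 = 39·39 + 95·4·4 = 3041; y_2 = 39·4 + 4·39 = 312.
  From (x_2, y_2) = (3041, 312): x_3 = 39·3041 + 95·4·312 = 237159; y_3 = 39·312 + 4·3041 = 24332.
Step 3: Verify x_3² - 95·y_3² = 56244391281 - 56244391280 = 1 (should be 1). ✓

(x_1, y_1) = (39, 4); (x_3, y_3) = (237159, 24332).


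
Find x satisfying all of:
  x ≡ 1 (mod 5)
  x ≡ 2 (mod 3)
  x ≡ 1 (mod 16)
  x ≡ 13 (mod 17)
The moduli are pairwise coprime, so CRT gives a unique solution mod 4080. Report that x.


Product of moduli M = 5 · 3 · 16 · 17 = 4080.
Merge one congruence at a time:
  Start: x ≡ 1 (mod 5).
  Combine with x ≡ 2 (mod 3); new modulus lcm = 15.
    Write x = 1 + 5·t and substitute into x ≡ 2 (mod 3): 5·t ≡ 2 − 1 = 1 (mod 3).
    Reduce coefficients mod 3: 2·t ≡ 1 (mod 3).
    The inverse of 2 mod 3 is 2 (since 2·2 = 4 = 1·3 + 1), so t ≡ 2·1 = 2 ≡ 2 (mod 3).
    Then x = 1 + 5·2 = 11, valid modulo lcm(5, 3) = 15: x ≡ 11 (mod 15).
  Combine with x ≡ 1 (mod 16); new modulus lcm = 240.
    Write x = 11 + 15·t and substitute into x ≡ 1 (mod 16): 15·t ≡ 1 − 11 = -10 (mod 16).
    Reduce coefficients mod 16: 15·t ≡ 6 (mod 16).
    The inverse of 15 mod 16 is 15 (since 15·15 = 225 = 14·16 + 1), so t ≡ 15·6 = 90 ≡ 10 (mod 16).
    Then x = 11 + 15·10 = 161, valid modulo lcm(15, 16) = 240: x ≡ 161 (mod 240).
  Combine with x ≡ 13 (mod 17); new modulus lcm = 4080.
    Write x = 161 + 240·t and substitute into x ≡ 13 (mod 17): 240·t ≡ 13 − 161 = -148 (mod 17).
    Reduce coefficients mod 17: 2·t ≡ 5 (mod 17).
    The inverse of 2 mod 17 is 9 (since 2·9 = 18 = 1·17 + 1), so t ≡ 9·5 = 45 ≡ 11 (mod 17).
    Then x = 161 + 240·11 = 2801, valid modulo lcm(240, 17) = 4080: x ≡ 2801 (mod 4080).
Verify against each original: 2801 mod 5 = 1, 2801 mod 3 = 2, 2801 mod 16 = 1, 2801 mod 17 = 13.

x ≡ 2801 (mod 4080).


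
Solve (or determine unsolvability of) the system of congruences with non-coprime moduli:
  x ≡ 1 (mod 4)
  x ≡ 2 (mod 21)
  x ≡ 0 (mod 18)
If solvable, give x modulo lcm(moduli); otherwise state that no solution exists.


Moduli 4, 21, 18 are not pairwise coprime, so CRT works modulo lcm(m_i) when all pairwise compatibility conditions hold.
Pairwise compatibility: gcd(m_i, m_j) must divide a_i - a_j for every pair.
Merge one congruence at a time:
  Start: x ≡ 1 (mod 4).
  Combine with x ≡ 2 (mod 21): gcd(4, 21) = 1; 2 - 1 = 1, which IS divisible by 1, so compatible.
    Write x = 1 + 4·t and substitute into x ≡ 2 (mod 21): 4·t ≡ 2 − 1 = 1 (mod 21).
    The inverse of 4 mod 21 is 16 (since 4·16 = 64 = 3·21 + 1), so t ≡ 16·1 = 16 ≡ 16 (mod 21).
    Then x = 1 + 4·16 = 65, valid modulo lcm(4, 21) = 84: x ≡ 65 (mod 84).
  Combine with x ≡ 0 (mod 18): gcd(84, 18) = 6, and 0 - 65 = -65 is NOT divisible by 6.
    ⇒ system is inconsistent (no integer solution).

No solution (the system is inconsistent).


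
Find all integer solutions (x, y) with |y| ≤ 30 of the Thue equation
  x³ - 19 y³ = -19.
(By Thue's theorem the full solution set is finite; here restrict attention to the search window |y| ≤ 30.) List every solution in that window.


The equation is x³ - 19y³ = -19. For fixed y, x³ = 19·y³ − 19, so a solution requires the RHS to be a perfect cube.
Strategy: iterate y from -30 to 30, compute RHS = 19·y³ − 19, and check whether it is a (positive or negative) perfect cube.
Check small values of y:
  y = 0: RHS = -19 is not a perfect cube.
  y = 1: RHS = 0 = (0)³ ⇒ x = 0 works.
  y = -1: RHS = -38 is not a perfect cube.
  y = 2: RHS = 133 is not a perfect cube.
  y = -2: RHS = -171 is not a perfect cube.
  y = 3: RHS = 494 is not a perfect cube.
  y = -3: RHS = -532 is not a perfect cube.
Continuing the search up to |y| = 30 finds no further solutions beyond those listed.
Collected solutions: (0, 1).

Solutions (with |y| ≤ 30): (0, 1).


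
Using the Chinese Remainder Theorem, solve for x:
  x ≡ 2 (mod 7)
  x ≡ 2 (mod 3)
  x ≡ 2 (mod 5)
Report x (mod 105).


Moduli 7, 3, 5 are pairwise coprime; by CRT there is a unique solution modulo M = 7 · 3 · 5 = 105.
Solve pairwise, accumulating the modulus:
  Start with x ≡ 2 (mod 7).
  Combine with x ≡ 2 (mod 3): since gcd(7, 3) = 1, we get a unique residue mod 21.
    Write x = 2 + 7·t and substitute into x ≡ 2 (mod 3): 7·t ≡ 2 − 2 = 0 (mod 3).
    Reduce coefficients mod 3: 1·t ≡ 0 (mod 3).
    So t ≡ 0 (mod 3).
    Then x = 2 + 7·0 = 2, valid modulo lcm(7, 3) = 21: x ≡ 2 (mod 21).
  Combine with x ≡ 2 (mod 5): since gcd(21, 5) = 1, we get a unique residue mod 105.
    Write x = 2 + 21·t and substitute into x ≡ 2 (mod 5): 21·t ≡ 2 − 2 = 0 (mod 5).
    Reduce coefficients mod 5: 1·t ≡ 0 (mod 5).
    So t ≡ 0 (mod 5).
    Then x = 2 + 21·0 = 2, valid modulo lcm(21, 5) = 105: x ≡ 2 (mod 105).
Verify: 2 mod 7 = 2 ✓, 2 mod 3 = 2 ✓, 2 mod 5 = 2 ✓.

x ≡ 2 (mod 105).


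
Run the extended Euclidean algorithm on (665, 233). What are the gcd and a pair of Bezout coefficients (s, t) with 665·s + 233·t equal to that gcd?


Euclidean algorithm on (665, 233) — divide until remainder is 0:
  665 = 2 · 233 + 199
  233 = 1 · 199 + 34
  199 = 5 · 34 + 29
  34 = 1 · 29 + 5
  29 = 5 · 5 + 4
  5 = 1 · 4 + 1
  4 = 4 · 1 + 0
gcd(665, 233) = 1.
Track Bezout coefficients alongside the remainders: start with r₀ = 665 = a·1 + b·0 (s = 1, t = 0) and r₁ = 233 = a·0 + b·1 (s = 0, t = 1); each new remainder r_{k+1} = r_{k-1} − q_k·r_k inherits s_{k+1} = s_{k-1} − q_k·s_k, t_{k+1} = t_{k-1} − q_k·t_k, so r_k = a·s_k + b·t_k at every step:
  q = 2: r = 199, s = 1 − 2·0 = 1, t = 0 − 2·1 = -2  (check: 665·1 + 233·(-2) = 199)
  q = 1: r = 34, s = 0 − 1·1 = -1, t = 1 − 1·(-2) = 3  (check: 665·(-1) + 233·3 = 34)
  q = 5: r = 29, s = 1 − 5·(-1) = 6, t = -2 − 5·3 = -17  (check: 665·6 + 233·(-17) = 29)
  q = 1: r = 5, s = -1 − 1·6 = -7, t = 3 − 1·(-17) = 20  (check: 665·(-7) + 233·20 = 5)
  q = 5: r = 4, s = 6 − 5·(-7) = 41, t = -17 − 5·20 = -117  (check: 665·41 + 233·(-117) = 4)
  q = 1: r = 1, s = -7 − 1·41 = -48, t = 20 − 1·(-117) = 137  (check: 665·(-48) + 233·137 = 1)
The row with r = 1 (the gcd) gives the Bezout coefficients s = -48, t = 137.
Result: 665 · (-48) + 233 · (137) = 1.

gcd(665, 233) = 1; s = -48, t = 137 (check: 665·(-48) + 233·137 = 1).


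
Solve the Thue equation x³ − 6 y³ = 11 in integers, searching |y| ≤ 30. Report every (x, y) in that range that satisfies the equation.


The equation is x³ - 6y³ = 11. For fixed y, x³ = 6·y³ + 11, so a solution requires the RHS to be a perfect cube.
Strategy: iterate y from -30 to 30, compute RHS = 6·y³ + 11, and check whether it is a (positive or negative) perfect cube.
Check small values of y:
  y = 0: RHS = 11 is not a perfect cube.
  y = 1: RHS = 17 is not a perfect cube.
  y = -1: RHS = 5 is not a perfect cube.
  y = 2: RHS = 59 is not a perfect cube.
  y = -2: RHS = -37 is not a perfect cube.
  y = 3: RHS = 173 is not a perfect cube.
  y = -3: RHS = -151 is not a perfect cube.
Continuing the search up to |y| = 30 finds no solutions either.
No (x, y) in the scanned range satisfies the equation.

No integer solutions with |y| ≤ 30.


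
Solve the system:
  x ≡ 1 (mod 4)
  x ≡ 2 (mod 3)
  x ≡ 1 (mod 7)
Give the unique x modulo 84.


Moduli 4, 3, 7 are pairwise coprime; by CRT there is a unique solution modulo M = 4 · 3 · 7 = 84.
Solve pairwise, accumulating the modulus:
  Start with x ≡ 1 (mod 4).
  Combine with x ≡ 2 (mod 3): since gcd(4, 3) = 1, we get a unique residue mod 12.
    Write x = 1 + 4·t and substitute into x ≡ 2 (mod 3): 4·t ≡ 2 − 1 = 1 (mod 3).
    Reduce coefficients mod 3: 1·t ≡ 1 (mod 3).
    So t ≡ 1 (mod 3).
    Then x = 1 + 4·1 = 5, valid modulo lcm(4, 3) = 12: x ≡ 5 (mod 12).
  Combine with x ≡ 1 (mod 7): since gcd(12, 7) = 1, we get a unique residue mod 84.
    Write x = 5 + 12·t and substitute into x ≡ 1 (mod 7): 12·t ≡ 1 − 5 = -4 (mod 7).
    Reduce coefficients mod 7: 5·t ≡ 3 (mod 7).
    The inverse of 5 mod 7 is 3 (since 5·3 = 15 = 2·7 + 1), so t ≡ 3·3 = 9 ≡ 2 (mod 7).
    Then x = 5 + 12·2 = 29, valid modulo lcm(12, 7) = 84: x ≡ 29 (mod 84).
Verify: 29 mod 4 = 1 ✓, 29 mod 3 = 2 ✓, 29 mod 7 = 1 ✓.

x ≡ 29 (mod 84).


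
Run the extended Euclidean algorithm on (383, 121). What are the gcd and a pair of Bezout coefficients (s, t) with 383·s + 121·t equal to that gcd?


Euclidean algorithm on (383, 121) — divide until remainder is 0:
  383 = 3 · 121 + 20
  121 = 6 · 20 + 1
  20 = 20 · 1 + 0
gcd(383, 121) = 1.
Track Bezout coefficients alongside the remainders: start with r₀ = 383 = a·1 + b·0 (s = 1, t = 0) and r₁ = 121 = a·0 + b·1 (s = 0, t = 1); each new remainder r_{k+1} = r_{k-1} − q_k·r_k inherits s_{k+1} = s_{k-1} − q_k·s_k, t_{k+1} = t_{k-1} − q_k·t_k, so r_k = a·s_k + b·t_k at every step:
  q = 3: r = 20, s = 1 − 3·0 = 1, t = 0 − 3·1 = -3  (check: 383·1 + 121·(-3) = 20)
  q = 6: r = 1, s = 0 − 6·1 = -6, t = 1 − 6·(-3) = 19  (check: 383·(-6) + 121·19 = 1)
The row with r = 1 (the gcd) gives the Bezout coefficients s = -6, t = 19.
Result: 383 · (-6) + 121 · (19) = 1.

gcd(383, 121) = 1; s = -6, t = 19 (check: 383·(-6) + 121·19 = 1).


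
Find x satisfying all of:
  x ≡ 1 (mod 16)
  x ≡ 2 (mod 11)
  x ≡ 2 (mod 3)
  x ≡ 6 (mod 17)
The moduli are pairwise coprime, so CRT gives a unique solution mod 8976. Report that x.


Product of moduli M = 16 · 11 · 3 · 17 = 8976.
Merge one congruence at a time:
  Start: x ≡ 1 (mod 16).
  Combine with x ≡ 2 (mod 11); new modulus lcm = 176.
    Write x = 1 + 16·t and substitute into x ≡ 2 (mod 11): 16·t ≡ 2 − 1 = 1 (mod 11).
    Reduce coefficients mod 11: 5·t ≡ 1 (mod 11).
    The inverse of 5 mod 11 is 9 (since 5·9 = 45 = 4·11 + 1), so t ≡ 9·1 = 9 ≡ 9 (mod 11).
    Then x = 1 + 16·9 = 145, valid modulo lcm(16, 11) = 176: x ≡ 145 (mod 176).
  Combine with x ≡ 2 (mod 3); new modulus lcm = 528.
    Write x = 145 + 176·t and substitute into x ≡ 2 (mod 3): 176·t ≡ 2 − 145 = -143 (mod 3).
    Reduce coefficients mod 3: 2·t ≡ 1 (mod 3).
    The inverse of 2 mod 3 is 2 (since 2·2 = 4 = 1·3 + 1), so t ≡ 2·1 = 2 ≡ 2 (mod 3).
    Then x = 145 + 176·2 = 497, valid modulo lcm(176, 3) = 528: x ≡ 497 (mod 528).
  Combine with x ≡ 6 (mod 17); new modulus lcm = 8976.
    Write x = 497 + 528·t and substitute into x ≡ 6 (mod 17): 528·t ≡ 6 − 497 = -491 (mod 17).
    Reduce coefficients mod 17: 1·t ≡ 2 (mod 17).
    So t ≡ 2 (mod 17).
    Then x = 497 + 528·2 = 1553, valid modulo lcm(528, 17) = 8976: x ≡ 1553 (mod 8976).
Verify against each original: 1553 mod 16 = 1, 1553 mod 11 = 2, 1553 mod 3 = 2, 1553 mod 17 = 6.

x ≡ 1553 (mod 8976).


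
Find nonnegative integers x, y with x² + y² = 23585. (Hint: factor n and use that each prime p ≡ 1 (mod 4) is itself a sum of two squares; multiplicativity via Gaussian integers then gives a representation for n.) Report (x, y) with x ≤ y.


Step 1: Factor n = 23585 = 5 · 53 · 89.
Step 2: Check the mod-4 condition on each prime factor: 5 ≡ 1 (mod 4), exponent 1; 53 ≡ 1 (mod 4), exponent 1; 89 ≡ 1 (mod 4), exponent 1.
All primes ≡ 3 (mod 4) appear to even exponent (or don't appear), so by the two-squares theorem n IS expressible as a sum of two squares.
Step 3: Build a representation. Here n = 5 · 53 · 89 is a product of primes ≡ 1 (mod 4). Each prime p ≡ 1 (mod 4) is itself a sum of two squares; find a² by testing p − a² for a perfect square:
  5: 5 − 1² = 4 = 2² ⇒ 5 = 1² + 2².
  53: 53 − 1² = 52, 53 − 2² = 49 = 7² ⇒ 53 = 2² + 7².
  89: 89 − 1² = 88, 89 − 2² = 85, 89 − 3² = 80, 89 − 4² = 73, 89 − 5² = 64 = 8² ⇒ 89 = 5² + 8².
  Combine using the Brahmagupta–Fibonacci identity (a² + b²)(c² + d²) = (ac − bd)² + (ad + bc)² = (ac + bd)² + (ad − bc)²:
  5 · 53 = 265: from (1² + 2²)(2² + 7²), take (1·2 − 2·7, 1·7 + 2·2) = (2 − 14, 7 + 4) = (-12, 11); dropping signs (only squares matter) gives (12, 11); check 12² + 11² = 144 + 121 = 265 ✓.
  265 · 89 = 23585: from (12² + 11²)(5² + 8²), take (12·5 − 11·8, 12·8 + 11·5) = (60 − 88, 96 + 55) = (-28, 151); dropping signs (only squares matter) gives (28, 151); check 28² + 151² = 784 + 22801 = 23585 ✓.
Step 4: Order so x ≤ y and verify: 28² + 151² = 784 + 22801 = 23585 = n. ✓

n = 23585 = 28² + 151² (one valid representation with x ≤ y).


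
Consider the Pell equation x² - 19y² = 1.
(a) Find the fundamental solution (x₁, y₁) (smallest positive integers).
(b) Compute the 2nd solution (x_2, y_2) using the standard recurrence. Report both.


Step 1: Find the fundamental solution (x₁, y₁) of x² - 19y² = 1.
  Expand √19 as a continued fraction. a₀ = ⌊√19⌋ = 4; iterate m_{k+1} = d_k·a_k − m_k, d_{k+1} = (19 − m_{k+1}²)/d_k, a_{k+1} = ⌊(a₀ + m_{k+1})/d_{k+1}⌋ (starting m₀ = 0, d₀ = 1), with convergents p_k = a_k·p_{k-1} + p_{k-2}, q_k = a_k·q_{k-1} + q_{k-2} (p₋₁ = 1, q₋₁ = 0):
  k = 0: a₀ = 4; p₀/q₀ = 4/1; p₀² − 19·q₀² = 16 − 19 = -3.
  k = 1: m = 4, d = 3, a = ⌊(4 + 4)/3⌋ = 2; p/q = (2·4 + 1)/(2·1 + 0) = 9/2; p² − 19·q² = 81 − 76 = 5.
  k = 2: m = 2, d = 5, a = ⌊(4 + 2)/5⌋ = 1; p/q = (1·9 + 4)/(1·2 + 1) = 13/3; p² − 19·q² = 169 − 171 = -2.
  k = 3: m = 3, d = 2, a = ⌊(4 + 3)/2⌋ = 3; p/q = (3·13 + 9)/(3·3 + 2) = 48/11; p² − 19·q² = 2304 − 2299 = 5.
  k = 4: m = 3, d = 5, a = ⌊(4 + 3)/5⌋ = 1; p/q = (1·48 + 13)/(1·11 + 3) = 61/14; p² − 19·q² = 3721 − 3724 = -3.
  k = 5: m = 2, d = 3, a = ⌊(4 + 2)/3⌋ = 2; p/q = (2·61 + 48)/(2·14 + 11) = 170/39; p² − 19·q² = 28900 − 28899 = 1.
  The first convergent with p² − 19·q² = 1 gives the fundamental solution (x₁, y₁) = (170, 39).
Step 2: Apply the recurrence (x_{n+1}, y_{n+1}) = (x₁x_n + 19y₁y_n, x₁y_n + y₁x_n) repeatedly.
  From (x_1, y_1) = (170, 39): x_2 = 170·170 + 19·39·39 = 57799; y_2 = 170·39 + 39·170 = 13260.
Step 3: Verify x_2² - 19·y_2² = 3340724401 - 3340724400 = 1 (should be 1). ✓

(x_1, y_1) = (170, 39); (x_2, y_2) = (57799, 13260).


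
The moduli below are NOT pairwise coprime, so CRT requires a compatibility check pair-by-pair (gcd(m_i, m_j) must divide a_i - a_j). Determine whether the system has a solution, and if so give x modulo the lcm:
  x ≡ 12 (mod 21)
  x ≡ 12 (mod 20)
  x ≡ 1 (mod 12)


Moduli 21, 20, 12 are not pairwise coprime, so CRT works modulo lcm(m_i) when all pairwise compatibility conditions hold.
Pairwise compatibility: gcd(m_i, m_j) must divide a_i - a_j for every pair.
Merge one congruence at a time:
  Start: x ≡ 12 (mod 21).
  Combine with x ≡ 12 (mod 20): gcd(21, 20) = 1; 12 - 12 = 0, which IS divisible by 1, so compatible.
    Write x = 12 + 21·t and substitute into x ≡ 12 (mod 20): 21·t ≡ 12 − 12 = 0 (mod 20).
    Reduce coefficients mod 20: 1·t ≡ 0 (mod 20).
    So t ≡ 0 (mod 20).
    Then x = 12 + 21·0 = 12, valid modulo lcm(21, 20) = 420: x ≡ 12 (mod 420).
  Combine with x ≡ 1 (mod 12): gcd(420, 12) = 12, and 1 - 12 = -11 is NOT divisible by 12.
    ⇒ system is inconsistent (no integer solution).

No solution (the system is inconsistent).


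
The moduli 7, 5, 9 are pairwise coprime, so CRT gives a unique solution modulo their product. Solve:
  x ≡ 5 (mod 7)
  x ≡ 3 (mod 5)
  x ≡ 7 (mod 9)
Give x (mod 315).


Moduli 7, 5, 9 are pairwise coprime; by CRT there is a unique solution modulo M = 7 · 5 · 9 = 315.
Solve pairwise, accumulating the modulus:
  Start with x ≡ 5 (mod 7).
  Combine with x ≡ 3 (mod 5): since gcd(7, 5) = 1, we get a unique residue mod 35.
    Write x = 5 + 7·t and substitute into x ≡ 3 (mod 5): 7·t ≡ 3 − 5 = -2 (mod 5).
    Reduce coefficients mod 5: 2·t ≡ 3 (mod 5).
    The inverse of 2 mod 5 is 3 (since 2·3 = 6 = 1·5 + 1), so t ≡ 3·3 = 9 ≡ 4 (mod 5).
    Then x = 5 + 7·4 = 33, valid modulo lcm(7, 5) = 35: x ≡ 33 (mod 35).
  Combine with x ≡ 7 (mod 9): since gcd(35, 9) = 1, we get a unique residue mod 315.
    Write x = 33 + 35·t and substitute into x ≡ 7 (mod 9): 35·t ≡ 7 − 33 = -26 (mod 9).
    Reduce coefficients mod 9: 8·t ≡ 1 (mod 9).
    The inverse of 8 mod 9 is 8 (since 8·8 = 64 = 7·9 + 1), so t ≡ 8·1 = 8 ≡ 8 (mod 9).
    Then x = 33 + 35·8 = 313, valid modulo lcm(35, 9) = 315: x ≡ 313 (mod 315).
Verify: 313 mod 7 = 5 ✓, 313 mod 5 = 3 ✓, 313 mod 9 = 7 ✓.

x ≡ 313 (mod 315).


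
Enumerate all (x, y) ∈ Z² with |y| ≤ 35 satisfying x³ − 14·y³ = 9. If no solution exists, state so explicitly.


The equation is x³ - 14y³ = 9. For fixed y, x³ = 14·y³ + 9, so a solution requires the RHS to be a perfect cube.
Strategy: iterate y from -35 to 35, compute RHS = 14·y³ + 9, and check whether it is a (positive or negative) perfect cube.
Check small values of y:
  y = 0: RHS = 9 is not a perfect cube.
  y = 1: RHS = 23 is not a perfect cube.
  y = -1: RHS = -5 is not a perfect cube.
  y = 2: RHS = 121 is not a perfect cube.
  y = -2: RHS = -103 is not a perfect cube.
  y = 3: RHS = 387 is not a perfect cube.
  y = -3: RHS = -369 is not a perfect cube.
Continuing the search up to |y| = 35 finds no solutions either.
No (x, y) in the scanned range satisfies the equation.

No integer solutions with |y| ≤ 35.


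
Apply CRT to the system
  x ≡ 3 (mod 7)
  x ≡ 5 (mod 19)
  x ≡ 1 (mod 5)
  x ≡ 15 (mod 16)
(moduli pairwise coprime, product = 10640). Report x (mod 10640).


Product of moduli M = 7 · 19 · 5 · 16 = 10640.
Merge one congruence at a time:
  Start: x ≡ 3 (mod 7).
  Combine with x ≡ 5 (mod 19); new modulus lcm = 133.
    Write x = 3 + 7·t and substitute into x ≡ 5 (mod 19): 7·t ≡ 5 − 3 = 2 (mod 19).
    The inverse of 7 mod 19 is 11 (since 7·11 = 77 = 4·19 + 1), so t ≡ 11·2 = 22 ≡ 3 (mod 19).
    Then x = 3 + 7·3 = 24, valid modulo lcm(7, 19) = 133: x ≡ 24 (mod 133).
  Combine with x ≡ 1 (mod 5); new modulus lcm = 665.
    Write x = 24 + 133·t and substitute into x ≡ 1 (mod 5): 133·t ≡ 1 − 24 = -23 (mod 5).
    Reduce coefficients mod 5: 3·t ≡ 2 (mod 5).
    The inverse of 3 mod 5 is 2 (since 3·2 = 6 = 1·5 + 1), so t ≡ 2·2 = 4 ≡ 4 (mod 5).
    Then x = 24 + 133·4 = 556, valid modulo lcm(133, 5) = 665: x ≡ 556 (mod 665).
  Combine with x ≡ 15 (mod 16); new modulus lcm = 10640.
    Write x = 556 + 665·t and substitute into x ≡ 15 (mod 16): 665·t ≡ 15 − 556 = -541 (mod 16).
    Reduce coefficients mod 16: 9·t ≡ 3 (mod 16).
    The inverse of 9 mod 16 is 9 (since 9·9 = 81 = 5·16 + 1), so t ≡ 9·3 = 27 ≡ 11 (mod 16).
    Then x = 556 + 665·11 = 7871, valid modulo lcm(665, 16) = 10640: x ≡ 7871 (mod 10640).
Verify against each original: 7871 mod 7 = 3, 7871 mod 19 = 5, 7871 mod 5 = 1, 7871 mod 16 = 15.

x ≡ 7871 (mod 10640).


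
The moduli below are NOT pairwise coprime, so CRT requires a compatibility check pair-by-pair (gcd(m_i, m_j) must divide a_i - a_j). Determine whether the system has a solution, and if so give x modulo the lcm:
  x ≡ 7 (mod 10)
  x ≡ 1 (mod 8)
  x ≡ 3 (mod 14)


Moduli 10, 8, 14 are not pairwise coprime, so CRT works modulo lcm(m_i) when all pairwise compatibility conditions hold.
Pairwise compatibility: gcd(m_i, m_j) must divide a_i - a_j for every pair.
Merge one congruence at a time:
  Start: x ≡ 7 (mod 10).
  Combine with x ≡ 1 (mod 8): gcd(10, 8) = 2; 1 - 7 = -6, which IS divisible by 2, so compatible.
    Write x = 7 + 10·t and substitute into x ≡ 1 (mod 8): 10·t ≡ 1 − 7 = -6 (mod 8).
    Divide the congruence (and modulus) by g = 2: 5·t ≡ -3 (mod 4).
    Reduce coefficients mod 4: 1·t ≡ 1 (mod 4).
    So t ≡ 1 (mod 4).
    Then x = 7 + 10·1 = 17, valid modulo lcm(10, 8) = 40: x ≡ 17 (mod 40).
  Combine with x ≡ 3 (mod 14): gcd(40, 14) = 2; 3 - 17 = -14, which IS divisible by 2, so compatible.
    Write x = 17 + 40·t and substitute into x ≡ 3 (mod 14): 40·t ≡ 3 − 17 = -14 (mod 14).
    Divide the congruence (and modulus) by g = 2: 20·t ≡ -7 (mod 7).
    Reduce coefficients mod 7: 6·t ≡ 0 (mod 7).
    The inverse of 6 mod 7 is 6 (since 6·6 = 36 = 5·7 + 1), so t ≡ 6·0 = 0 ≡ 0 (mod 7).
    Then x = 17 + 40·0 = 17, valid modulo lcm(40, 14) = 280: x ≡ 17 (mod 280).
Verify: 17 mod 10 = 7, 17 mod 8 = 1, 17 mod 14 = 3.

x ≡ 17 (mod 280).


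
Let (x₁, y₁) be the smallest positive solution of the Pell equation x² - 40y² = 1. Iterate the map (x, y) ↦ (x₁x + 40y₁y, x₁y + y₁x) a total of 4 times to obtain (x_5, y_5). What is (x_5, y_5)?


Step 1: Find the fundamental solution (x₁, y₁) of x² - 40y² = 1.
  Expand √40 as a continued fraction. a₀ = ⌊√40⌋ = 6; iterate m_{k+1} = d_k·a_k − m_k, d_{k+1} = (40 − m_{k+1}²)/d_k, a_{k+1} = ⌊(a₀ + m_{k+1})/d_{k+1}⌋ (starting m₀ = 0, d₀ = 1), with convergents p_k = a_k·p_{k-1} + p_{k-2}, q_k = a_k·q_{k-1} + q_{k-2} (p₋₁ = 1, q₋₁ = 0):
  k = 0: a₀ = 6; p₀/q₀ = 6/1; p₀² − 40·q₀² = 36 − 40 = -4.
  k = 1: m = 6, d = 4, a = ⌊(6 + 6)/4⌋ = 3; p/q = (3·6 + 1)/(3·1 + 0) = 19/3; p² − 40·q² = 361 − 360 = 1.
  The first convergent with p² − 40·q² = 1 gives the fundamental solution (x₁, y₁) = (19, 3).
Step 2: Apply the recurrence (x_{n+1}, y_{n+1}) = (x₁x_n + 40y₁y_n, x₁y_n + y₁x_n) repeatedly.
  From (x_1, y_1) = (19, 3): x_2 = 19·19 + 40·3·3 = 721; y_2 = 19·3 + 3·19 = 114.
  From (x_2, y_2) = (721, 114): x_3 = 19·721 + 40·3·114 = 27379; y_3 = 19·114 + 3·721 = 4329.
  From (x_3, y_3) = (27379, 4329): x_4 = 19·27379 + 40·3·4329 = 1039681; y_4 = 19·4329 + 3·27379 = 164388.
  From (x_4, y_4) = (1039681, 164388): x_5 = 19·1039681 + 40·3·164388 = 39480499; y_5 = 19·164388 + 3·1039681 = 6242415.
Step 3: Verify x_5² - 40·y_5² = 1558709801289001 - 1558709801289000 = 1 (should be 1). ✓

(x_1, y_1) = (19, 3); (x_5, y_5) = (39480499, 6242415).


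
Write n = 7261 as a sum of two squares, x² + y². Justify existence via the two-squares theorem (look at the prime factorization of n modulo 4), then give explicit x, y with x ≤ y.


Step 1: Factor n = 7261 = 53 · 137.
Step 2: Check the mod-4 condition on each prime factor: 53 ≡ 1 (mod 4), exponent 1; 137 ≡ 1 (mod 4), exponent 1.
All primes ≡ 3 (mod 4) appear to even exponent (or don't appear), so by the two-squares theorem n IS expressible as a sum of two squares.
Step 3: Build a representation. Here n = 53 · 137 is a product of primes ≡ 1 (mod 4). Each prime p ≡ 1 (mod 4) is itself a sum of two squares; find a² by testing p − a² for a perfect square:
  53: 53 − 1² = 52, 53 − 2² = 49 = 7² ⇒ 53 = 2² + 7².
  137: 137 − 1² = 136, 137 − 2² = 133, 137 − 3² = 128, 137 − 4² = 121 = 11² ⇒ 137 = 4² + 11².
  Combine using the Brahmagupta–Fibonacci identity (a² + b²)(c² + d²) = (ac − bd)² + (ad + bc)² = (ac + bd)² + (ad − bc)²:
  53 · 137 = 7261: from (2² + 7²)(4² + 11²), take (2·4 − 7·11, 2·11 + 7·4) = (8 − 77, 22 + 28) = (-69, 50); dropping signs (only squares matter) gives (69, 50); check 69² + 50² = 4761 + 2500 = 7261 ✓.
Step 4: Order so x ≤ y and verify: 50² + 69² = 2500 + 4761 = 7261 = n. ✓

n = 7261 = 50² + 69² (one valid representation with x ≤ y).


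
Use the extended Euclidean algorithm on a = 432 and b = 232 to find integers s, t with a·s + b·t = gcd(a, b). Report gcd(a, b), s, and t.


Euclidean algorithm on (432, 232) — divide until remainder is 0:
  432 = 1 · 232 + 200
  232 = 1 · 200 + 32
  200 = 6 · 32 + 8
  32 = 4 · 8 + 0
gcd(432, 232) = 8.
Track Bezout coefficients alongside the remainders: start with r₀ = 432 = a·1 + b·0 (s = 1, t = 0) and r₁ = 232 = a·0 + b·1 (s = 0, t = 1); each new remainder r_{k+1} = r_{k-1} − q_k·r_k inherits s_{k+1} = s_{k-1} − q_k·s_k, t_{k+1} = t_{k-1} − q_k·t_k, so r_k = a·s_k + b·t_k at every step:
  q = 1: r = 200, s = 1 − 1·0 = 1, t = 0 − 1·1 = -1  (check: 432·1 + 232·(-1) = 200)
  q = 1: r = 32, s = 0 − 1·1 = -1, t = 1 − 1·(-1) = 2  (check: 432·(-1) + 232·2 = 32)
  q = 6: r = 8, s = 1 − 6·(-1) = 7, t = -1 − 6·2 = -13  (check: 432·7 + 232·(-13) = 8)
The row with r = 8 (the gcd) gives the Bezout coefficients s = 7, t = -13.
Result: 432 · (7) + 232 · (-13) = 8.

gcd(432, 232) = 8; s = 7, t = -13 (check: 432·7 + 232·(-13) = 8).


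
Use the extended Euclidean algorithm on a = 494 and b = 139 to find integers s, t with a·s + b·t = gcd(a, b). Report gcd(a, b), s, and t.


Euclidean algorithm on (494, 139) — divide until remainder is 0:
  494 = 3 · 139 + 77
  139 = 1 · 77 + 62
  77 = 1 · 62 + 15
  62 = 4 · 15 + 2
  15 = 7 · 2 + 1
  2 = 2 · 1 + 0
gcd(494, 139) = 1.
Track Bezout coefficients alongside the remainders: start with r₀ = 494 = a·1 + b·0 (s = 1, t = 0) and r₁ = 139 = a·0 + b·1 (s = 0, t = 1); each new remainder r_{k+1} = r_{k-1} − q_k·r_k inherits s_{k+1} = s_{k-1} − q_k·s_k, t_{k+1} = t_{k-1} − q_k·t_k, so r_k = a·s_k + b·t_k at every step:
  q = 3: r = 77, s = 1 − 3·0 = 1, t = 0 − 3·1 = -3  (check: 494·1 + 139·(-3) = 77)
  q = 1: r = 62, s = 0 − 1·1 = -1, t = 1 − 1·(-3) = 4  (check: 494·(-1) + 139·4 = 62)
  q = 1: r = 15, s = 1 − 1·(-1) = 2, t = -3 − 1·4 = -7  (check: 494·2 + 139·(-7) = 15)
  q = 4: r = 2, s = -1 − 4·2 = -9, t = 4 − 4·(-7) = 32  (check: 494·(-9) + 139·32 = 2)
  q = 7: r = 1, s = 2 − 7·(-9) = 65, t = -7 − 7·32 = -231  (check: 494·65 + 139·(-231) = 1)
The row with r = 1 (the gcd) gives the Bezout coefficients s = 65, t = -231.
Result: 494 · (65) + 139 · (-231) = 1.

gcd(494, 139) = 1; s = 65, t = -231 (check: 494·65 + 139·(-231) = 1).


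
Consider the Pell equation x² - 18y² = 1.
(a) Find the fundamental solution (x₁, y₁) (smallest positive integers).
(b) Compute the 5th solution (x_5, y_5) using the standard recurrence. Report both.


Step 1: Find the fundamental solution (x₁, y₁) of x² - 18y² = 1.
  Expand √18 as a continued fraction. a₀ = ⌊√18⌋ = 4; iterate m_{k+1} = d_k·a_k − m_k, d_{k+1} = (18 − m_{k+1}²)/d_k, a_{k+1} = ⌊(a₀ + m_{k+1})/d_{k+1}⌋ (starting m₀ = 0, d₀ = 1), with convergents p_k = a_k·p_{k-1} + p_{k-2}, q_k = a_k·q_{k-1} + q_{k-2} (p₋₁ = 1, q₋₁ = 0):
  k = 0: a₀ = 4; p₀/q₀ = 4/1; p₀² − 18·q₀² = 16 − 18 = -2.
  k = 1: m = 4, d = 2, a = ⌊(4 + 4)/2⌋ = 4; p/q = (4·4 + 1)/(4·1 + 0) = 17/4; p² − 18·q² = 289 − 288 = 1.
  The first convergent with p² − 18·q² = 1 gives the fundamental solution (x₁, y₁) = (17, 4).
Step 2: Apply the recurrence (x_{n+1}, y_{n+1}) = (x₁x_n + 18y₁y_n, x₁y_n + y₁x_n) repeatedly.
  From (x_1, y_1) = (17, 4): x_2 = 17·17 + 18·4·4 = 577; y_2 = 17·4 + 4·17 = 136.
  From (x_2, y_2) = (577, 136): x_3 = 17·577 + 18·4·136 = 19601; y_3 = 17·136 + 4·577 = 4620.
  From (x_3, y_3) = (19601, 4620): x_4 = 17·19601 + 18·4·4620 = 665857; y_4 = 17·4620 + 4·19601 = 156944.
  From (x_4, y_4) = (665857, 156944): x_5 = 17·665857 + 18·4·156944 = 22619537; y_5 = 17·156944 + 4·665857 = 5331476.
Step 3: Verify x_5² - 18·y_5² = 511643454094369 - 511643454094368 = 1 (should be 1). ✓

(x_1, y_1) = (17, 4); (x_5, y_5) = (22619537, 5331476).


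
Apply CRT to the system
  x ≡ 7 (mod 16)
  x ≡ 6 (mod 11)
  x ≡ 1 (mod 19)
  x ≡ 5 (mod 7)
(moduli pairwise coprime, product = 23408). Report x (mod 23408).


Product of moduli M = 16 · 11 · 19 · 7 = 23408.
Merge one congruence at a time:
  Start: x ≡ 7 (mod 16).
  Combine with x ≡ 6 (mod 11); new modulus lcm = 176.
    Write x = 7 + 16·t and substitute into x ≡ 6 (mod 11): 16·t ≡ 6 − 7 = -1 (mod 11).
    Reduce coefficients mod 11: 5·t ≡ 10 (mod 11).
    The inverse of 5 mod 11 is 9 (since 5·9 = 45 = 4·11 + 1), so t ≡ 9·10 = 90 ≡ 2 (mod 11).
    Then x = 7 + 16·2 = 39, valid modulo lcm(16, 11) = 176: x ≡ 39 (mod 176).
  Combine with x ≡ 1 (mod 19); new modulus lcm = 3344.
    Write x = 39 + 176·t and substitute into x ≡ 1 (mod 19): 176·t ≡ 1 − 39 = -38 (mod 19).
    Reduce coefficients mod 19: 5·t ≡ 0 (mod 19).
    The inverse of 5 mod 19 is 4 (since 5·4 = 20 = 1·19 + 1), so t ≡ 4·0 = 0 ≡ 0 (mod 19).
    Then x = 39 + 176·0 = 39, valid modulo lcm(176, 19) = 3344: x ≡ 39 (mod 3344).
  Combine with x ≡ 5 (mod 7); new modulus lcm = 23408.
    Write x = 39 + 3344·t and substitute into x ≡ 5 (mod 7): 3344·t ≡ 5 − 39 = -34 (mod 7).
    Reduce coefficients mod 7: 5·t ≡ 1 (mod 7).
    The inverse of 5 mod 7 is 3 (since 5·3 = 15 = 2·7 + 1), so t ≡ 3·1 = 3 ≡ 3 (mod 7).
    Then x = 39 + 3344·3 = 10071, valid modulo lcm(3344, 7) = 23408: x ≡ 10071 (mod 23408).
Verify against each original: 10071 mod 16 = 7, 10071 mod 11 = 6, 10071 mod 19 = 1, 10071 mod 7 = 5.

x ≡ 10071 (mod 23408).


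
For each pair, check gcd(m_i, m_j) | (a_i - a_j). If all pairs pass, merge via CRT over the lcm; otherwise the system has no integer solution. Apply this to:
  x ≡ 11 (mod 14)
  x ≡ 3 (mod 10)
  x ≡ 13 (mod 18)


Moduli 14, 10, 18 are not pairwise coprime, so CRT works modulo lcm(m_i) when all pairwise compatibility conditions hold.
Pairwise compatibility: gcd(m_i, m_j) must divide a_i - a_j for every pair.
Merge one congruence at a time:
  Start: x ≡ 11 (mod 14).
  Combine with x ≡ 3 (mod 10): gcd(14, 10) = 2; 3 - 11 = -8, which IS divisible by 2, so compatible.
    Write x = 11 + 14·t and substitute into x ≡ 3 (mod 10): 14·t ≡ 3 − 11 = -8 (mod 10).
    Divide the congruence (and modulus) by g = 2: 7·t ≡ -4 (mod 5).
    Reduce coefficients mod 5: 2·t ≡ 1 (mod 5).
    The inverse of 2 mod 5 is 3 (since 2·3 = 6 = 1·5 + 1), so t ≡ 3·1 = 3 ≡ 3 (mod 5).
    Then x = 11 + 14·3 = 53, valid modulo lcm(14, 10) = 70: x ≡ 53 (mod 70).
  Combine with x ≡ 13 (mod 18): gcd(70, 18) = 2; 13 - 53 = -40, which IS divisible by 2, so compatible.
    Write x = 53 + 70·t and substitute into x ≡ 13 (mod 18): 70·t ≡ 13 − 53 = -40 (mod 18).
    Divide the congruence (and modulus) by g = 2: 35·t ≡ -20 (mod 9).
    Reduce coefficients mod 9: 8·t ≡ 7 (mod 9).
    The inverse of 8 mod 9 is 8 (since 8·8 = 64 = 7·9 + 1), so t ≡ 8·7 = 56 ≡ 2 (mod 9).
    Then x = 53 + 70·2 = 193, valid modulo lcm(70, 18) = 630: x ≡ 193 (mod 630).
Verify: 193 mod 14 = 11, 193 mod 10 = 3, 193 mod 18 = 13.

x ≡ 193 (mod 630).


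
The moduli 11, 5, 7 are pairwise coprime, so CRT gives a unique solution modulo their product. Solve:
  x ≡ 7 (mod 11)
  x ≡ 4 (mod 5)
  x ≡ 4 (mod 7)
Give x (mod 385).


Moduli 11, 5, 7 are pairwise coprime; by CRT there is a unique solution modulo M = 11 · 5 · 7 = 385.
Solve pairwise, accumulating the modulus:
  Start with x ≡ 7 (mod 11).
  Combine with x ≡ 4 (mod 5): since gcd(11, 5) = 1, we get a unique residue mod 55.
    Write x = 7 + 11·t and substitute into x ≡ 4 (mod 5): 11·t ≡ 4 − 7 = -3 (mod 5).
    Reduce coefficients mod 5: 1·t ≡ 2 (mod 5).
    So t ≡ 2 (mod 5).
    Then x = 7 + 11·2 = 29, valid modulo lcm(11, 5) = 55: x ≡ 29 (mod 55).
  Combine with x ≡ 4 (mod 7): since gcd(55, 7) = 1, we get a unique residue mod 385.
    Write x = 29 + 55·t and substitute into x ≡ 4 (mod 7): 55·t ≡ 4 − 29 = -25 (mod 7).
    Reduce coefficients mod 7: 6·t ≡ 3 (mod 7).
    The inverse of 6 mod 7 is 6 (since 6·6 = 36 = 5·7 + 1), so t ≡ 6·3 = 18 ≡ 4 (mod 7).
    Then x = 29 + 55·4 = 249, valid modulo lcm(55, 7) = 385: x ≡ 249 (mod 385).
Verify: 249 mod 11 = 7 ✓, 249 mod 5 = 4 ✓, 249 mod 7 = 4 ✓.

x ≡ 249 (mod 385).


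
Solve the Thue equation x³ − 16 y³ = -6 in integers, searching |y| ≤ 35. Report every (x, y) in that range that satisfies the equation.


The equation is x³ - 16y³ = -6. For fixed y, x³ = 16·y³ − 6, so a solution requires the RHS to be a perfect cube.
Strategy: iterate y from -35 to 35, compute RHS = 16·y³ − 6, and check whether it is a (positive or negative) perfect cube.
Check small values of y:
  y = 0: RHS = -6 is not a perfect cube.
  y = 1: RHS = 10 is not a perfect cube.
  y = -1: RHS = -22 is not a perfect cube.
  y = 2: RHS = 122 is not a perfect cube.
  y = -2: RHS = -134 is not a perfect cube.
  y = 3: RHS = 426 is not a perfect cube.
  y = -3: RHS = -438 is not a perfect cube.
Continuing the search up to |y| = 35 finds no solutions either.
No (x, y) in the scanned range satisfies the equation.

No integer solutions with |y| ≤ 35.


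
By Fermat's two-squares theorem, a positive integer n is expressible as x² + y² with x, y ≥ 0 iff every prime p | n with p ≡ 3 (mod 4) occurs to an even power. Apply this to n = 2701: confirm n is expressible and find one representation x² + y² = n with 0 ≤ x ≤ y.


Step 1: Factor n = 2701 = 37 · 73.
Step 2: Check the mod-4 condition on each prime factor: 37 ≡ 1 (mod 4), exponent 1; 73 ≡ 1 (mod 4), exponent 1.
All primes ≡ 3 (mod 4) appear to even exponent (or don't appear), so by the two-squares theorem n IS expressible as a sum of two squares.
Step 3: Build a representation. Here n = 37 · 73 is a product of primes ≡ 1 (mod 4). Each prime p ≡ 1 (mod 4) is itself a sum of two squares; find a² by testing p − a² for a perfect square:
  37: 37 − 1² = 36 = 6² ⇒ 37 = 1² + 6².
  73: 73 − 1² = 72, 73 − 2² = 69, 73 − 3² = 64 = 8² ⇒ 73 = 3² + 8².
  Combine using the Brahmagupta–Fibonacci identity (a² + b²)(c² + d²) = (ac − bd)² + (ad + bc)² = (ac + bd)² + (ad − bc)²:
  37 · 73 = 2701: from (1² + 6²)(3² + 8²), take (1·3 − 6·8, 1·8 + 6·3) = (3 − 48, 8 + 18) = (-45, 26); dropping signs (only squares matter) gives (45, 26); check 45² + 26² = 2025 + 676 = 2701 ✓.
Step 4: Order so x ≤ y and verify: 26² + 45² = 676 + 2025 = 2701 = n. ✓

n = 2701 = 26² + 45² (one valid representation with x ≤ y).


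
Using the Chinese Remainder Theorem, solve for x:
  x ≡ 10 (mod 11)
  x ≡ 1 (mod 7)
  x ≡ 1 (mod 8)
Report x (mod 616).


Moduli 11, 7, 8 are pairwise coprime; by CRT there is a unique solution modulo M = 11 · 7 · 8 = 616.
Solve pairwise, accumulating the modulus:
  Start with x ≡ 10 (mod 11).
  Combine with x ≡ 1 (mod 7): since gcd(11, 7) = 1, we get a unique residue mod 77.
    Write x = 10 + 11·t and substitute into x ≡ 1 (mod 7): 11·t ≡ 1 − 10 = -9 (mod 7).
    Reduce coefficients mod 7: 4·t ≡ 5 (mod 7).
    The inverse of 4 mod 7 is 2 (since 4·2 = 8 = 1·7 + 1), so t ≡ 2·5 = 10 ≡ 3 (mod 7).
    Then x = 10 + 11·3 = 43, valid modulo lcm(11, 7) = 77: x ≡ 43 (mod 77).
  Combine with x ≡ 1 (mod 8): since gcd(77, 8) = 1, we get a unique residue mod 616.
    Write x = 43 + 77·t and substitute into x ≡ 1 (mod 8): 77·t ≡ 1 − 43 = -42 (mod 8).
    Reduce coefficients mod 8: 5·t ≡ 6 (mod 8).
    The inverse of 5 mod 8 is 5 (since 5·5 = 25 = 3·8 + 1), so t ≡ 5·6 = 30 ≡ 6 (mod 8).
    Then x = 43 + 77·6 = 505, valid modulo lcm(77, 8) = 616: x ≡ 505 (mod 616).
Verify: 505 mod 11 = 10 ✓, 505 mod 7 = 1 ✓, 505 mod 8 = 1 ✓.

x ≡ 505 (mod 616).


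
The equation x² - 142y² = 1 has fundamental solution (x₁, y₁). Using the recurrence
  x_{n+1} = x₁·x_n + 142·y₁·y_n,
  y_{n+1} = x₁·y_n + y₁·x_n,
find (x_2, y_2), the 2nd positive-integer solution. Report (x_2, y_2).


Step 1: Find the fundamental solution (x₁, y₁) of x² - 142y² = 1.
  Expand √142 as a continued fraction. a₀ = ⌊√142⌋ = 11; iterate m_{k+1} = d_k·a_k − m_k, d_{k+1} = (142 − m_{k+1}²)/d_k, a_{k+1} = ⌊(a₀ + m_{k+1})/d_{k+1}⌋ (starting m₀ = 0, d₀ = 1), with convergents p_k = a_k·p_{k-1} + p_{k-2}, q_k = a_k·q_{k-1} + q_{k-2} (p₋₁ = 1, q₋₁ = 0):
  k = 0: a₀ = 11; p₀/q₀ = 11/1; p₀² − 142·q₀² = 121 − 142 = -21.
  k = 1: m = 11, d = 21, a = ⌊(11 + 11)/21⌋ = 1; p/q = (1·11 + 1)/(1·1 + 0) = 12/1; p² − 142·q² = 144 − 142 = 2.
  k = 2: m = 10, d = 2, a = ⌊(11 + 10)/2⌋ = 10; p/q = (10·12 + 11)/(10·1 + 1) = 131/11; p² − 142·q² = 17161 − 17182 = -21.
  k = 3: m = 10, d = 21, a = ⌊(11 + 10)/21⌋ = 1; p/q = (1·131 + 12)/(1·11 + 1) = 143/12; p² − 142·q² = 20449 − 20448 = 1.
  The first convergent with p² − 142·q² = 1 gives the fundamental solution (x₁, y₁) = (143, 12).
Step 2: Apply the recurrence (x_{n+1}, y_{n+1}) = (x₁x_n + 142y₁y_n, x₁y_n + y₁x_n) repeatedly.
  From (x_1, y_1) = (143, 12): x_2 = 143·143 + 142·12·12 = 40897; y_2 = 143·12 + 12·143 = 3432.
Step 3: Verify x_2² - 142·y_2² = 1672564609 - 1672564608 = 1 (should be 1). ✓

(x_1, y_1) = (143, 12); (x_2, y_2) = (40897, 3432).


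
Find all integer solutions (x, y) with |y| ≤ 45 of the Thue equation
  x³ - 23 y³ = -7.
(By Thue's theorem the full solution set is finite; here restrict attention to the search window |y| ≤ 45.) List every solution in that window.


The equation is x³ - 23y³ = -7. For fixed y, x³ = 23·y³ − 7, so a solution requires the RHS to be a perfect cube.
Strategy: iterate y from -45 to 45, compute RHS = 23·y³ − 7, and check whether it is a (positive or negative) perfect cube.
Check small values of y:
  y = 0: RHS = -7 is not a perfect cube.
  y = 1: RHS = 16 is not a perfect cube.
  y = -1: RHS = -30 is not a perfect cube.
  y = 2: RHS = 177 is not a perfect cube.
  y = -2: RHS = -191 is not a perfect cube.
  y = 3: RHS = 614 is not a perfect cube.
  y = -3: RHS = -628 is not a perfect cube.
Continuing the search up to |y| = 45 finds no solutions either.
No (x, y) in the scanned range satisfies the equation.

No integer solutions with |y| ≤ 45.


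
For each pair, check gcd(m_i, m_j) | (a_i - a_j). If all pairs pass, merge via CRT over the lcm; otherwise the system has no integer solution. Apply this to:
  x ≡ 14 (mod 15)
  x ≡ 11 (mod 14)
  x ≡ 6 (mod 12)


Moduli 15, 14, 12 are not pairwise coprime, so CRT works modulo lcm(m_i) when all pairwise compatibility conditions hold.
Pairwise compatibility: gcd(m_i, m_j) must divide a_i - a_j for every pair.
Merge one congruence at a time:
  Start: x ≡ 14 (mod 15).
  Combine with x ≡ 11 (mod 14): gcd(15, 14) = 1; 11 - 14 = -3, which IS divisible by 1, so compatible.
    Write x = 14 + 15·t and substitute into x ≡ 11 (mod 14): 15·t ≡ 11 − 14 = -3 (mod 14).
    Reduce coefficients mod 14: 1·t ≡ 11 (mod 14).
    So t ≡ 11 (mod 14).
    Then x = 14 + 15·11 = 179, valid modulo lcm(15, 14) = 210: x ≡ 179 (mod 210).
  Combine with x ≡ 6 (mod 12): gcd(210, 12) = 6, and 6 - 179 = -173 is NOT divisible by 6.
    ⇒ system is inconsistent (no integer solution).

No solution (the system is inconsistent).


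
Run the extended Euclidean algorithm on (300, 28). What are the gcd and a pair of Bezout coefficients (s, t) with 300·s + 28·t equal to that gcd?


Euclidean algorithm on (300, 28) — divide until remainder is 0:
  300 = 10 · 28 + 20
  28 = 1 · 20 + 8
  20 = 2 · 8 + 4
  8 = 2 · 4 + 0
gcd(300, 28) = 4.
Track Bezout coefficients alongside the remainders: start with r₀ = 300 = a·1 + b·0 (s = 1, t = 0) and r₁ = 28 = a·0 + b·1 (s = 0, t = 1); each new remainder r_{k+1} = r_{k-1} − q_k·r_k inherits s_{k+1} = s_{k-1} − q_k·s_k, t_{k+1} = t_{k-1} − q_k·t_k, so r_k = a·s_k + b·t_k at every step:
  q = 10: r = 20, s = 1 − 10·0 = 1, t = 0 − 10·1 = -10  (check: 300·1 + 28·(-10) = 20)
  q = 1: r = 8, s = 0 − 1·1 = -1, t = 1 − 1·(-10) = 11  (check: 300·(-1) + 28·11 = 8)
  q = 2: r = 4, s = 1 − 2·(-1) = 3, t = -10 − 2·11 = -32  (check: 300·3 + 28·(-32) = 4)
The row with r = 4 (the gcd) gives the Bezout coefficients s = 3, t = -32.
Result: 300 · (3) + 28 · (-32) = 4.

gcd(300, 28) = 4; s = 3, t = -32 (check: 300·3 + 28·(-32) = 4).
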